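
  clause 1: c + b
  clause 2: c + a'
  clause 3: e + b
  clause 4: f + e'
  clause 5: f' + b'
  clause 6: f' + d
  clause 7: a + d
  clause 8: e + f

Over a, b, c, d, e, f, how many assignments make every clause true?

There are 2^6 = 64 truth assignments over (a, b, c, d, e, f).
Split on d. With d = 1, the clauses containing d are satisfied and d' drops from the rest; 2 of the 2^5 = 32 assignments to the other variables satisfy what remains.
With d = 0, by the same count on the reduced clause set, 0 assignments work.
(One model: a=F, b=F, c=T, d=T, e=T, f=T.)
Total: 2 + 0 = 2.

2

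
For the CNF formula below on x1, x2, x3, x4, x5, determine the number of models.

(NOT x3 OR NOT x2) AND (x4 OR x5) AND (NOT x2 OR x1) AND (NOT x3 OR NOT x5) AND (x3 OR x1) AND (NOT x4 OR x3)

There are 2^5 = 32 truth assignments over (x1, x2, x3, x4, x5).
Split on x3. With x3 = true, the clauses containing x3 are satisfied and NOT x3 drops from the rest; 2 of the 2^4 = 16 assignments to the other variables satisfy what remains.
With x3 = false, by the same count on the reduced clause set, 2 assignments work.
(One model: x1=F, x2=F, x3=T, x4=T, x5=F.)
Total: 2 + 2 = 4.

4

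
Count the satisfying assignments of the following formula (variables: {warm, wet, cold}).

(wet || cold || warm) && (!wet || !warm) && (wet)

2

There are 2^3 = 8 truth assignments over (warm, wet, cold).
Split on cold. With cold = true, the clauses containing cold are satisfied and !cold drops from the rest; 1 of the 2^2 = 4 assignments to the other variables satisfy what remains.
With cold = false, by the same count on the reduced clause set, 1 assignment works.
(One model: warm=F, wet=T, cold=F.)
Total: 1 + 1 = 2.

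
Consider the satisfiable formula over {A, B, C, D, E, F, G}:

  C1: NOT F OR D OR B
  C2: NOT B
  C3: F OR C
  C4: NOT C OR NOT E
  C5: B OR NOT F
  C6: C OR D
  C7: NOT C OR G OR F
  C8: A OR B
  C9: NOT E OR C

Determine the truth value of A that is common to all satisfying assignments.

True

Suppose A = false.
Unit clause (NOT B) forces B = false.
Now (B) is unsatisfied and unit — conflict.
So every satisfying assignment has A = True.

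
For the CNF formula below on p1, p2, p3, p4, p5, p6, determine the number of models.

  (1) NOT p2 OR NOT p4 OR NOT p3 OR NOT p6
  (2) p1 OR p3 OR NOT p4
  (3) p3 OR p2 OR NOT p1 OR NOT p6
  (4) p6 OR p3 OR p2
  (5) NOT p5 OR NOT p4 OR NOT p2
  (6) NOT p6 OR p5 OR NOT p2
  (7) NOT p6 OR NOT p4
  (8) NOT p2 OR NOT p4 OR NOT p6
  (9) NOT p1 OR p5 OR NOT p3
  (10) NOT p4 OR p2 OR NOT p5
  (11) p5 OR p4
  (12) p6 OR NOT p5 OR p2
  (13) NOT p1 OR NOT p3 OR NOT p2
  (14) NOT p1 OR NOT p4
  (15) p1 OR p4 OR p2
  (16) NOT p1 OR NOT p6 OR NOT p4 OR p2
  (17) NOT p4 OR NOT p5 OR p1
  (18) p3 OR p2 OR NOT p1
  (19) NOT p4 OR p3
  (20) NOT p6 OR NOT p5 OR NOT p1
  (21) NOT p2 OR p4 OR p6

4

There are 2^6 = 64 truth assignments over (p1, p2, p3, p4, p5, p6).
Split on p6. With p6 = true, the clauses containing p6 are satisfied and NOT p6 drops from the rest; 2 of the 2^5 = 32 assignments to the other variables satisfy what remains.
With p6 = false, by the same count on the reduced clause set, 2 assignments work.
(One model: p1=F, p2=F, p3=T, p4=T, p5=F, p6=F.)
Total: 2 + 2 = 4.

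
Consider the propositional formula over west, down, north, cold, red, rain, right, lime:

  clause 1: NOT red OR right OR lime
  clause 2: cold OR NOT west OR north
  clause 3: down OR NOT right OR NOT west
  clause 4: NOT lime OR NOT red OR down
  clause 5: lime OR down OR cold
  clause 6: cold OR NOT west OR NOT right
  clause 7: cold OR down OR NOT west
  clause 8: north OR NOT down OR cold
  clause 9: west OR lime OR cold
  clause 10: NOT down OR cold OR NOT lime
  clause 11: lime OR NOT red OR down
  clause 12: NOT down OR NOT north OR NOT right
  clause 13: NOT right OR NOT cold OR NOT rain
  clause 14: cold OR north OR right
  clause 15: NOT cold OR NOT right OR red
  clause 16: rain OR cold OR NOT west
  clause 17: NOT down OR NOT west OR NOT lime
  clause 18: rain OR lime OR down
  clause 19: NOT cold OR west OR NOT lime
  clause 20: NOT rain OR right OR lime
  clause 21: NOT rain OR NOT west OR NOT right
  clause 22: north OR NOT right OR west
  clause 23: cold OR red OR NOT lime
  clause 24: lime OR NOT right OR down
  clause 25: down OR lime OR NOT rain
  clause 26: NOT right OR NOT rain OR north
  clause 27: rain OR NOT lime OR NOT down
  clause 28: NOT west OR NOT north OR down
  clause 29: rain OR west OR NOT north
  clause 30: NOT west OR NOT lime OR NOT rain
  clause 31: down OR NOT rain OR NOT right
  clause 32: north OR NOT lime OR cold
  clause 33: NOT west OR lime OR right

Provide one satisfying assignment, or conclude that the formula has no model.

Suppose red = false.
Suppose cold = true.
From the singleton clause (NOT right), right = false.
Suppose west = false.
From the singleton clause (NOT lime), lime = false.
From the singleton clause (NOT rain), rain = false.
From the singleton clause (down), down = true.
From the singleton clause (NOT north), north = false.
This assignment satisfies each clause.

west=false,  down=true,  north=false,  cold=true,  red=false,  rain=false,  right=false,  lime=false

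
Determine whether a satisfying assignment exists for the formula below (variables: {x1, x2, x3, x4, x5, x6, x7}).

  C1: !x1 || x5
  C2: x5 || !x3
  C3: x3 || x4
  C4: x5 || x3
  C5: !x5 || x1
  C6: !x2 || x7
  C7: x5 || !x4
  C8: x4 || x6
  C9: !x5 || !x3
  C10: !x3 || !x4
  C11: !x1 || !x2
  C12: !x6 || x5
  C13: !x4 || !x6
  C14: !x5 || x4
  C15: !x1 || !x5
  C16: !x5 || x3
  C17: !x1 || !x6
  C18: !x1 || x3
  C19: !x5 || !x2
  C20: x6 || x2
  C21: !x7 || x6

Suppose x1 = false.
(!x5) alone gives x5 = false.
(!x3) alone gives x3 = false.
Now (x3) is unsatisfied and unit — conflict.
So x1 must be the other value — set x1 = true.
(x5) alone gives x5 = true.
Now (!x5) is unsatisfied and unit — conflict.
Both values of x1 lead to a conflict.
No assignment satisfies every clause.

No, unsatisfiable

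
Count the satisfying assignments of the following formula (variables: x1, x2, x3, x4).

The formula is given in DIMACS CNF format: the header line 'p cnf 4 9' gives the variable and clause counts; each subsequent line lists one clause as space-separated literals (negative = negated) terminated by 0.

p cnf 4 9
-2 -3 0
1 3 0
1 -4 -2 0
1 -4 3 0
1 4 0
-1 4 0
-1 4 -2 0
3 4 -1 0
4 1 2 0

4

There are 2^4 = 16 truth assignments over (x1, x2, x3, x4).
Split on x4. With x4 = True, the clauses containing x4 are satisfied and ¬x4 drops from the rest; 4 of the 2^3 = 8 assignments to the other variables satisfy what remains.
With x4 = False, by the same count on the reduced clause set, 0 assignments work.
Total: 4 + 0 = 4.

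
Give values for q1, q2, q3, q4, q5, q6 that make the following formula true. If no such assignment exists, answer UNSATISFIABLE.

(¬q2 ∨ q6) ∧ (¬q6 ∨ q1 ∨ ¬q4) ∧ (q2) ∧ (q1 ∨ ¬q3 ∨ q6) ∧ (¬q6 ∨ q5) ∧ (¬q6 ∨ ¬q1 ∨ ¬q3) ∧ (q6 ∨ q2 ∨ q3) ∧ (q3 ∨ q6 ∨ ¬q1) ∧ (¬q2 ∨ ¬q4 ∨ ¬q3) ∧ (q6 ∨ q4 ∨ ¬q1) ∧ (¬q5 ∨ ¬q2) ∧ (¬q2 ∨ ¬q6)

UNSATISFIABLE

Unit clause (q2) forces q2 = True.
Unit clause (q6) forces q6 = True.
Now (¬q6) is unsatisfied and unit — conflict.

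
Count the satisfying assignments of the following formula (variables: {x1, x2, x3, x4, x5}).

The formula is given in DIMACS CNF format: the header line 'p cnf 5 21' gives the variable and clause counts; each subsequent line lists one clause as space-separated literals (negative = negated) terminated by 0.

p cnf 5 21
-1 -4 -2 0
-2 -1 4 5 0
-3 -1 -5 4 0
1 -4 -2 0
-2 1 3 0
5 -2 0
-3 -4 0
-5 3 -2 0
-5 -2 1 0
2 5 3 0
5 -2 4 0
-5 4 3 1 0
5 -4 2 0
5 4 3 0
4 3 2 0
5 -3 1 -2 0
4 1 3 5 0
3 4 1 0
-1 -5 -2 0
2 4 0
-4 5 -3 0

2

There are 2^5 = 32 truth assignments over (x1, x2, x3, x4, x5).
Split on x5. With x5 = True, the clauses containing x5 are satisfied and ¬x5 drops from the rest; 2 of the 2^4 = 16 assignments to the other variables satisfy what remains.
With x5 = False, by the same count on the reduced clause set, 0 assignments work.
Total: 2 + 0 = 2.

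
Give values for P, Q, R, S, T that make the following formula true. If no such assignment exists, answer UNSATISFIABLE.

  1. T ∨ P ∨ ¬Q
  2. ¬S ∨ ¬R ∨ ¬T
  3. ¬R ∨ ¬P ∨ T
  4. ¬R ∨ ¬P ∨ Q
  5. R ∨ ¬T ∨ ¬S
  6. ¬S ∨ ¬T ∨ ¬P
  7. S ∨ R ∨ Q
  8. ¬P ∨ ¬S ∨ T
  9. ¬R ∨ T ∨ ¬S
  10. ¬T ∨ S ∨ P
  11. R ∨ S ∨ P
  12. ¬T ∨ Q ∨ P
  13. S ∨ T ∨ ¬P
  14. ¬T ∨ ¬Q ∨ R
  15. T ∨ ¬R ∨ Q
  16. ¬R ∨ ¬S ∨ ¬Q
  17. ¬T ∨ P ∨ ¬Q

P: True, Q: True, R: True, S: False, T: True

Case T = True:
Case S = False:
(P) alone gives P = True.
Case R = True:
(Q) alone gives Q = True.
All clauses are satisfied.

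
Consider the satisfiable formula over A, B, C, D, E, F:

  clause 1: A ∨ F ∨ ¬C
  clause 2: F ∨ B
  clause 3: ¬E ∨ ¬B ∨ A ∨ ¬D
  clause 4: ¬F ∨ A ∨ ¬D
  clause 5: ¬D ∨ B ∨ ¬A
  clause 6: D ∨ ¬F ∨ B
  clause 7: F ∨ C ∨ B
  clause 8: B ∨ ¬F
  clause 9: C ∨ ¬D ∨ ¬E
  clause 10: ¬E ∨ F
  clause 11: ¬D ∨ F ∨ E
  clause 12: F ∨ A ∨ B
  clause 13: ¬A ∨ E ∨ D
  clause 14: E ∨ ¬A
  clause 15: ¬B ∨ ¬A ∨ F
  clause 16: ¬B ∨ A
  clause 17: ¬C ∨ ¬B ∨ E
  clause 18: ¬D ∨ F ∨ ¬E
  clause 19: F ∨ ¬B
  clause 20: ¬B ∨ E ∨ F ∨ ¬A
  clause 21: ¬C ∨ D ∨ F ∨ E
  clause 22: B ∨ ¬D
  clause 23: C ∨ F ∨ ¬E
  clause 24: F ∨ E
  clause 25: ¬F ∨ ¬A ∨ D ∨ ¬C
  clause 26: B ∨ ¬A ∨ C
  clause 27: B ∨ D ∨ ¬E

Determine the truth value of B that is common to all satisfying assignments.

Suppose B = False.
Unit clause (F) forces F = True.
But (¬F) is also a unit clause — contradiction.
So every satisfying assignment has B = True.

True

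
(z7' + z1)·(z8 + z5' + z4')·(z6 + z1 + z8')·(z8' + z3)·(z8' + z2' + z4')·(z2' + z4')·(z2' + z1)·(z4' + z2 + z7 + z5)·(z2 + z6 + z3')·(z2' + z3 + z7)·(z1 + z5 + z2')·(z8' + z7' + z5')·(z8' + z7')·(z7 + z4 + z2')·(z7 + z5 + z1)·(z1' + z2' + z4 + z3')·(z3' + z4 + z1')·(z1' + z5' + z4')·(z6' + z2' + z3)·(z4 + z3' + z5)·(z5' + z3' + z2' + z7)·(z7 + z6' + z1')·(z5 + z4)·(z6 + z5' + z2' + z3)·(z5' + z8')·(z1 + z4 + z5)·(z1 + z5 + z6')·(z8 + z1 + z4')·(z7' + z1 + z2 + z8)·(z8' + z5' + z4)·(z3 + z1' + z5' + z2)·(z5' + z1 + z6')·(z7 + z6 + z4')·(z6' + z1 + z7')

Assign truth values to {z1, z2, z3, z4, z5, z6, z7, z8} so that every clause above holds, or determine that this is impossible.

z1: 1, z2: 0, z3: 0, z4: 1, z5: 0, z6: 0, z7: 1, z8: 0

Case z7 = 1:
(z1) alone gives z1 = 1.
(z8') alone gives z8 = 0.
Case z5 = 0:
(z4) alone gives z4 = 1.
(z2') alone gives z2 = 0.
Case z6 = 0:
(z3') alone gives z3 = 0.
Every clause now holds.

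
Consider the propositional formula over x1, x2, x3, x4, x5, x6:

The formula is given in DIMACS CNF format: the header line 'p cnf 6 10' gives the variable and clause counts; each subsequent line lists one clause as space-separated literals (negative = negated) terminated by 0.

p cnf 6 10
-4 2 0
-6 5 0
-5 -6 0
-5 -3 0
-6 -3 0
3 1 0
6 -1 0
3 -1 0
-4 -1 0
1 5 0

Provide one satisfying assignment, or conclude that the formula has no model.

UNSATISFIABLE

Try x4 = False.
Try x6 = False.
Unit clause (¬x1) forces x1 = False.
Unit clause (x3) forces x3 = True.
Unit clause (¬x5) forces x5 = False.
Now (x5) is unsatisfied and unit — conflict.
Undo x6 and try x6 = True.
Unit clause (x5) forces x5 = True.
Now (¬x5) is unsatisfied and unit — conflict.
Either choice for x6 ends in contradiction.
Undo x4 and try x4 = True.
Unit clause (x2) forces x2 = True.
Unit clause (¬x1) forces x1 = False.
Unit clause (x3) forces x3 = True.
Unit clause (¬x5) forces x5 = False.
Now (x5) is unsatisfied and unit — conflict.
Either choice for x4 ends in contradiction.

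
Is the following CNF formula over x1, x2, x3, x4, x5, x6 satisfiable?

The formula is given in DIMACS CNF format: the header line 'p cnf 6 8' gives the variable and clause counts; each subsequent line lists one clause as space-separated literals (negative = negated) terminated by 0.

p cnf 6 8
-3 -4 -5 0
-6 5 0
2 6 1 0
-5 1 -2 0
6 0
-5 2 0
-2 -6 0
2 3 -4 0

The clause (x6) is unit, so x6 = True.
The clause (x5) is unit, so x5 = True.
The clause (x2) is unit, so x2 = True.
But (¬x2) is also a unit clause — contradiction.
No assignment satisfies every clause.

No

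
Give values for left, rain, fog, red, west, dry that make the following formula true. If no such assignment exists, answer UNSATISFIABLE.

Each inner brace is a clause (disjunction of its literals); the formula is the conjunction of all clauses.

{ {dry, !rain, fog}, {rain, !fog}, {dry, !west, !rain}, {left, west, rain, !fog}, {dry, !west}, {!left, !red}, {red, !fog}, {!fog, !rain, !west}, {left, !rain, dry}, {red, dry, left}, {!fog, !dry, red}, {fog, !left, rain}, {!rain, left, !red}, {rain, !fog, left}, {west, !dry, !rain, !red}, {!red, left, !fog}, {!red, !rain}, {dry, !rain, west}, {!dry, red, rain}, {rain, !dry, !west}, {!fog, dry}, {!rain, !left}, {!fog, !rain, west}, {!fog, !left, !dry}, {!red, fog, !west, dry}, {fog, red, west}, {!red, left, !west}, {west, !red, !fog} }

Case rain = false:
From the singleton clause (!fog), fog = false.
From the singleton clause (!left), left = false.
Case dry = false:
From the singleton clause (!west), west = false.
From the singleton clause (red), red = true.
Every clause now holds.

left=false, rain=false, fog=false, red=true, west=false, dry=false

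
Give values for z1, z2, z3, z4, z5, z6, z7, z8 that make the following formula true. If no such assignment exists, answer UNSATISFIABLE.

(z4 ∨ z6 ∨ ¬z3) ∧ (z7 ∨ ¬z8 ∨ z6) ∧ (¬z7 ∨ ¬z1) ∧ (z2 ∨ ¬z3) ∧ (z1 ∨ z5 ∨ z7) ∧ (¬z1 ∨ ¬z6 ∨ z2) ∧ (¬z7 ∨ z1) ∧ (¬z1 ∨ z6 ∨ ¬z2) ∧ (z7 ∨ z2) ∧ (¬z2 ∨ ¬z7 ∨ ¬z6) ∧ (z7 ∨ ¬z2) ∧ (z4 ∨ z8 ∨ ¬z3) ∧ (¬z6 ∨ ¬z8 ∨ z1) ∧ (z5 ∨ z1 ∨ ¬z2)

UNSATISFIABLE

Suppose z7 = False.
Unit clause (z2) forces z2 = True.
But (¬z2) is also a unit clause — contradiction.
Undo z7 and try z7 = True.
Unit clause (¬z1) forces z1 = False.
But (z1) is also a unit clause — contradiction.
Both values of z7 lead to a conflict.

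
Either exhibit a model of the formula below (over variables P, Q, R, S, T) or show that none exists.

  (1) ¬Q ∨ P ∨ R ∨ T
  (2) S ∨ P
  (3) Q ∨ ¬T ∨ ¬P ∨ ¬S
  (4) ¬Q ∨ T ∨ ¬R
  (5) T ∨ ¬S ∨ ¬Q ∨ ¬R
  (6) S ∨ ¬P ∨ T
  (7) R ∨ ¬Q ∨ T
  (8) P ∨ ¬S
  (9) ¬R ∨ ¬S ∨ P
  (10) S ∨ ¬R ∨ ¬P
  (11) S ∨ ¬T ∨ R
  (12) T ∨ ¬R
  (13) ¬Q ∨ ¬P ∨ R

P=True,  Q=True,  R=True,  S=True,  T=True

Branch on S: set S = True.
From the singleton clause (P), P = True.
Branch on Q: set Q = True.
From the singleton clause (R), R = True.
From the singleton clause (T), T = True.
Every clause now holds.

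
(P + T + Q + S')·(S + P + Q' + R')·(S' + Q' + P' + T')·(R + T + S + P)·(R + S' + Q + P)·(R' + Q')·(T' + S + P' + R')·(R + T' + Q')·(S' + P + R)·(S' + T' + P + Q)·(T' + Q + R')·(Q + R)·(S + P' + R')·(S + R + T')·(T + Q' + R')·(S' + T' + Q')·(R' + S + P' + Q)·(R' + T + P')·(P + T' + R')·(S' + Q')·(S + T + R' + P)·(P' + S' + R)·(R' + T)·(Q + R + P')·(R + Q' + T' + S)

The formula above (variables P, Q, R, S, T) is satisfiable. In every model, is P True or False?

Suppose P = 0.
Branch on R: set R = 0.
The clause (S') is unit, so S = 0.
The clause (T) is unit, so T = 1.
But (T') is also a unit clause — contradiction.
Undo R and try R = 1.
The clause (Q') is unit, so Q = 0.
The clause (T') is unit, so T = 0.
But (T) is also a unit clause — contradiction.
Neither R = 1 nor R = 0 works.
So every satisfying assignment has P = True.

True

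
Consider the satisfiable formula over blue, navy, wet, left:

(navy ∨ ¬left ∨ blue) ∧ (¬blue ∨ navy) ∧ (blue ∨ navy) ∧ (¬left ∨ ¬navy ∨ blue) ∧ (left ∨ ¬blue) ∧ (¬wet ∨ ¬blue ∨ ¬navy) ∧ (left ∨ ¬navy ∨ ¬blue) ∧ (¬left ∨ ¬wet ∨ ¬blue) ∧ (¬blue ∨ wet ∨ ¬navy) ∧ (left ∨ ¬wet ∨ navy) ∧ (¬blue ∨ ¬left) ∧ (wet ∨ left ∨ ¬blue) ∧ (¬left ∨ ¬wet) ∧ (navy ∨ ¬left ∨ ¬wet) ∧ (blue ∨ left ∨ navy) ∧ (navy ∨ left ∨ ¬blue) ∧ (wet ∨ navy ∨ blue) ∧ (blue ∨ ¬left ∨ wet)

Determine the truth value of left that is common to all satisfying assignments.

False

Suppose left = True.
Unit clause (¬blue) forces blue = False.
Unit clause (navy) forces navy = True.
That conflicts with the unit clause (¬navy).
So every satisfying assignment has left = False.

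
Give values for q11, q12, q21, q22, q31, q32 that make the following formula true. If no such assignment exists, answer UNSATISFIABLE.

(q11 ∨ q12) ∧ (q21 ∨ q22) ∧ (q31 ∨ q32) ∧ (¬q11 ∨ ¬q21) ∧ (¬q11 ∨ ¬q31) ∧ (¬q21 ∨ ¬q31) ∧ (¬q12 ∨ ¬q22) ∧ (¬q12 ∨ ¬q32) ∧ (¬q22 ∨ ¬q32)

UNSATISFIABLE

Branch on q11: set q11 = True.
Unit clause (¬q21) forces q21 = False.
Unit clause (q22) forces q22 = True.
Unit clause (¬q31) forces q31 = False.
Unit clause (q32) forces q32 = True.
Now (¬q32) is unsatisfied and unit — conflict.
Undo q11 and try q11 = False.
Unit clause (q12) forces q12 = True.
Unit clause (¬q22) forces q22 = False.
Unit clause (q21) forces q21 = True.
Unit clause (¬q31) forces q31 = False.
Unit clause (q32) forces q32 = True.
Now (¬q32) is unsatisfied and unit — conflict.
Both values of q11 lead to a conflict.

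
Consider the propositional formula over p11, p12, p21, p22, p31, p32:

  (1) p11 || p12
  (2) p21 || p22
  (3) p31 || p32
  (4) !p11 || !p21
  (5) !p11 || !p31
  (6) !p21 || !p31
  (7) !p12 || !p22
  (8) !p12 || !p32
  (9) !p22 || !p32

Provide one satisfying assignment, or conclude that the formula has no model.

Branch on p11: set p11 = true.
The clause (!p21) is unit, so p21 = false.
The clause (p22) is unit, so p22 = true.
The clause (!p31) is unit, so p31 = false.
The clause (p32) is unit, so p32 = true.
That conflicts with the unit clause (!p32).
That branch fails; take p11 = false instead.
The clause (p12) is unit, so p12 = true.
The clause (!p22) is unit, so p22 = false.
The clause (p21) is unit, so p21 = true.
The clause (!p31) is unit, so p31 = false.
The clause (p32) is unit, so p32 = true.
That conflicts with the unit clause (!p32).
Both values of p11 lead to a conflict.

UNSATISFIABLE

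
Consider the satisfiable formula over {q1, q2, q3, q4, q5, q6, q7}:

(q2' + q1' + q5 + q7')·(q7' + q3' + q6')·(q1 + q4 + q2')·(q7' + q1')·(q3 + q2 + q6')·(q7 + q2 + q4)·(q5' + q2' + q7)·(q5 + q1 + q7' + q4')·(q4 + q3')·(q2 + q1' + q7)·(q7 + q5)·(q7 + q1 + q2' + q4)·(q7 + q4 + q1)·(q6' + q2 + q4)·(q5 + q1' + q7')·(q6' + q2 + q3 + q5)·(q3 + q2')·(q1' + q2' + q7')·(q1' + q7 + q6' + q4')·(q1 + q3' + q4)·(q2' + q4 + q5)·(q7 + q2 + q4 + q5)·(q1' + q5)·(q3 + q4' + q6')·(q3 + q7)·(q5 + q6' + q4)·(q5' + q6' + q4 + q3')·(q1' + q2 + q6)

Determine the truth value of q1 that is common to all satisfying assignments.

False

Suppose q1 = 1.
Unit clause (q7') forces q7 = 0.
Unit clause (q2) forces q2 = 1.
Unit clause (q5') forces q5 = 0.
But (q5) is also a unit clause — contradiction.
So every satisfying assignment has q1 = False.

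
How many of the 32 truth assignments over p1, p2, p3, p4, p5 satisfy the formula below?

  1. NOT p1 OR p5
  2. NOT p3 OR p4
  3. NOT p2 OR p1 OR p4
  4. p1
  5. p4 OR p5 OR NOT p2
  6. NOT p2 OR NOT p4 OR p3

5

There are 2^5 = 32 truth assignments over (p1, p2, p3, p4, p5).
Split on p3. With p3 = true, the clauses containing p3 are satisfied and NOT p3 drops from the rest; 2 of the 2^4 = 16 assignments to the other variables satisfy what remains.
With p3 = false, by the same count on the reduced clause set, 3 assignments work.
(One model: p1=T, p2=F, p3=F, p4=F, p5=T.)
Total: 2 + 3 = 5.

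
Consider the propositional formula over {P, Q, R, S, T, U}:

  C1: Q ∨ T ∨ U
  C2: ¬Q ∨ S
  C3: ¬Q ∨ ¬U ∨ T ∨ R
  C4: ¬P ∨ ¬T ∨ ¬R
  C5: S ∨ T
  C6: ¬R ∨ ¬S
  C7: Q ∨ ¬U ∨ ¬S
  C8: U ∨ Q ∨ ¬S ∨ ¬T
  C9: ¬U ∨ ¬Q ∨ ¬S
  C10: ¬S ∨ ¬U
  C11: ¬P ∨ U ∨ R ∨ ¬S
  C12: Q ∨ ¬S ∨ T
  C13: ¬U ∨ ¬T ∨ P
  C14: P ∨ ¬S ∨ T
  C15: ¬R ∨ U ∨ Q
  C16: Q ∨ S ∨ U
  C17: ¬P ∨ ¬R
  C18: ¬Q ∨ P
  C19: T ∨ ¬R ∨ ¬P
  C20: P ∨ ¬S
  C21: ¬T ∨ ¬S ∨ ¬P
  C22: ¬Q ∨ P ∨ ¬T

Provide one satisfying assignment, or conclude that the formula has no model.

P ↦ True, Q ↦ False, R ↦ False, S ↦ False, T ↦ True, U ↦ True

Branch on Q: set Q = False.
Branch on T: set T = True.
Branch on P: set P = True.
(¬R) alone gives R = False.
(¬S) alone gives S = False.
(U) alone gives U = True.
Every clause now holds.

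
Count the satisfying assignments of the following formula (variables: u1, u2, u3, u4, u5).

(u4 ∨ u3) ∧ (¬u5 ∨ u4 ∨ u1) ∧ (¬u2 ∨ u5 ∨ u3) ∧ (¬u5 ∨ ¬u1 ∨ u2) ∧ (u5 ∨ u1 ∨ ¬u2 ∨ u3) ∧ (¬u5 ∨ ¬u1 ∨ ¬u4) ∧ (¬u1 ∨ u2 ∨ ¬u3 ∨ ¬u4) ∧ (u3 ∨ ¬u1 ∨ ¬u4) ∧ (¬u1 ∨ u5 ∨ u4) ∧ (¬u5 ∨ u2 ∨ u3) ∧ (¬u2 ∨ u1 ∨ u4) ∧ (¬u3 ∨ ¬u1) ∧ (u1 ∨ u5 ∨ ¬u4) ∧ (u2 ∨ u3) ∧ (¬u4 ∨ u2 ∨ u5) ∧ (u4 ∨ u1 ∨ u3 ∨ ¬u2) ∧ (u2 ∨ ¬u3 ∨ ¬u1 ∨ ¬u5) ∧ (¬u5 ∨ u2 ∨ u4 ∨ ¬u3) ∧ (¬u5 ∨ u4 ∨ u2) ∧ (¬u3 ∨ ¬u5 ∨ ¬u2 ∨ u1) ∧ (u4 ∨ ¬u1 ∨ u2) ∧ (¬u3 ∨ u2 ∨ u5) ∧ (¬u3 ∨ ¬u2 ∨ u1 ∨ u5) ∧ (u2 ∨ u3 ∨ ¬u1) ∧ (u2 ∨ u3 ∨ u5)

There are 2^5 = 32 truth assignments over (u1, u2, u3, u4, u5).
Split on u2. With u2 = True, the clauses containing u2 are satisfied and ¬u2 drops from the rest; 1 of the 2^4 = 16 assignments to the other variables satisfy what remains.
With u2 = False, by the same count on the reduced clause set, 1 assignment works.
Total: 1 + 1 = 2.

2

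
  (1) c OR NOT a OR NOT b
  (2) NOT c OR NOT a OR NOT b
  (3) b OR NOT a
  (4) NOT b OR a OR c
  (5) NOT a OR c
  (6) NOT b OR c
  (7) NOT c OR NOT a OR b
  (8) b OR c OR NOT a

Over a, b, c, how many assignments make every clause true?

3

There are 2^3 = 8 truth assignments over (a, b, c).
Check each against the 8 clauses (columns in the order a, b, c):
  F F F  ✓ satisfies all
  F F T  ✓ satisfies all
  F T F  ✗ fails (NOT b OR a OR c)
  F T T  ✓ satisfies all
  T F F  ✗ fails (b OR NOT a)
  T F T  ✗ fails (b OR NOT a)
  T T F  ✗ fails (c OR NOT a OR NOT b)
  T T T  ✗ fails (NOT c OR NOT a OR NOT b)
3 of the 8 rows are models.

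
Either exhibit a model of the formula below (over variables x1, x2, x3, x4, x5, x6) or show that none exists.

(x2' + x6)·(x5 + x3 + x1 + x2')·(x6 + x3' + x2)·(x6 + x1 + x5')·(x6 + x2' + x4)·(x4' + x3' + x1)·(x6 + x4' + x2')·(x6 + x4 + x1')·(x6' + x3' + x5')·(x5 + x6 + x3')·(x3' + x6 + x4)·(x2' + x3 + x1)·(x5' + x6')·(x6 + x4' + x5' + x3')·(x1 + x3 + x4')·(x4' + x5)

Case x2 = 0:
Case x6 = 1:
From the singleton clause (x5'), x5 = 0.
From the singleton clause (x4'), x4 = 0.
Every clause is now satisfied; x1, x3 are unconstrained.

x1=0; x2=0; x3=0; x4=0; x5=0; x6=1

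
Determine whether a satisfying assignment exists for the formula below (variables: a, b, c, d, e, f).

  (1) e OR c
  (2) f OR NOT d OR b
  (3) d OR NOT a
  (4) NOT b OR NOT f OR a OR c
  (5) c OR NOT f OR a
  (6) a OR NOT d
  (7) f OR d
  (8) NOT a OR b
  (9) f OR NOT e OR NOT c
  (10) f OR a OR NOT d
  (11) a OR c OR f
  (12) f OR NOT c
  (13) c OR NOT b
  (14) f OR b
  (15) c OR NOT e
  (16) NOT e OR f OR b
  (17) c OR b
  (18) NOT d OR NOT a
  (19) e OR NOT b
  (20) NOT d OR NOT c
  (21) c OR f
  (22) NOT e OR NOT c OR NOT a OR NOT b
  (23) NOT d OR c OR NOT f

Satisfiable

Branch on e: set e = false.
(c) alone gives c = true.
(f) alone gives f = true.
(NOT b) alone gives b = false.
(NOT a) alone gives a = false.
(NOT d) alone gives d = false.
Every clause now holds.
A satisfying assignment: a ↦ false; b ↦ false; c ↦ true; d ↦ false; e ↦ false; f ↦ true.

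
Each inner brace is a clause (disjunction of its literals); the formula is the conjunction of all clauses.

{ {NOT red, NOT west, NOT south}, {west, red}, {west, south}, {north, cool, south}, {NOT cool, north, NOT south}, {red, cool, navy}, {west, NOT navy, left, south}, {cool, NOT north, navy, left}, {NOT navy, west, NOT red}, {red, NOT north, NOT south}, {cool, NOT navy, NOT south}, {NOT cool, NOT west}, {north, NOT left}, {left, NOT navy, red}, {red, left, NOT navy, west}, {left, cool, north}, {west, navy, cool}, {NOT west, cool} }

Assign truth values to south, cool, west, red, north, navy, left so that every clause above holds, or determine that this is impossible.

Try west = false.
Unit clause (red) forces red = true.
Unit clause (south) forces south = true.
Unit clause (NOT navy) forces navy = false.
Unit clause (cool) forces cool = true.
Unit clause (north) forces north = true.
No clause remains; left is free.

south: true; cool: true; west: false; red: true; north: true; navy: false; left: false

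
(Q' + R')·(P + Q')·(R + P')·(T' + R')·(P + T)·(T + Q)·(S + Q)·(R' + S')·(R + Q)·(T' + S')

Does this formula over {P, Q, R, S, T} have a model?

Unsatisfiable

Case Q = 0:
The clause (T) is unit, so T = 1.
The clause (R') is unit, so R = 0.
Now (R) is unsatisfied and unit — conflict.
That branch fails; take Q = 1 instead.
The clause (R') is unit, so R = 0.
The clause (P) is unit, so P = 1.
Now (P') is unsatisfied and unit — conflict.
Neither Q = 1 nor Q = 0 works.
No assignment satisfies every clause.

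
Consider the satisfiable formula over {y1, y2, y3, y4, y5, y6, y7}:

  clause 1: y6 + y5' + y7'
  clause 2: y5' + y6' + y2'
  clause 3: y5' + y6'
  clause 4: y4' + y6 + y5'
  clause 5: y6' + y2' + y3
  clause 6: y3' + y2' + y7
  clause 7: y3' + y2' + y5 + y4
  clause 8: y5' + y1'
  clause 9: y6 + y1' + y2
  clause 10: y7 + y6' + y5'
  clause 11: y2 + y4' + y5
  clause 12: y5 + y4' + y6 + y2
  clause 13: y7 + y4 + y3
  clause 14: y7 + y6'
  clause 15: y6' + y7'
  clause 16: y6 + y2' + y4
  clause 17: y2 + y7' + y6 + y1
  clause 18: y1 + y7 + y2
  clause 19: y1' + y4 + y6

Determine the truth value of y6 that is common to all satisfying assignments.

Suppose y6 = 1.
Unit clause (y5') forces y5 = 0.
Unit clause (y7) forces y7 = 1.
But (y7') is also a unit clause — contradiction.
So every satisfying assignment has y6 = False.

False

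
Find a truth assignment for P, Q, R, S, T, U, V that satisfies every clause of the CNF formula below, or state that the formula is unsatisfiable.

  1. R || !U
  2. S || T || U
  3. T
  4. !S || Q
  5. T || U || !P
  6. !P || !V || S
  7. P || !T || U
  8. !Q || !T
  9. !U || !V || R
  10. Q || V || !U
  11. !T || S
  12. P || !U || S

Unit clause (T) forces T = true.
Unit clause (!Q) forces Q = false.
Unit clause (!S) forces S = false.
Now (S) is unsatisfied and unit — conflict.

UNSATISFIABLE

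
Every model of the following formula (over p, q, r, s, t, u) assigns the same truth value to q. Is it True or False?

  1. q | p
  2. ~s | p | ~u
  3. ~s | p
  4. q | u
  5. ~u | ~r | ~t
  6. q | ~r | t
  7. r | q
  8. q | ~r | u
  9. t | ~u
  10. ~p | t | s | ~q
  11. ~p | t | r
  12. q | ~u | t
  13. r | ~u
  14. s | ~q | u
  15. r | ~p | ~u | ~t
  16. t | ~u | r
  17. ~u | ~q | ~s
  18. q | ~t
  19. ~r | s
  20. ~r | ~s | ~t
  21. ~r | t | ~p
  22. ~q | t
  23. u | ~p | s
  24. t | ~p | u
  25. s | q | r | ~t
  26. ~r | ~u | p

True

Suppose q = 0.
The clause (p) is unit, so p = 1.
The clause (u) is unit, so u = 1.
The clause (r) is unit, so r = 1.
The clause (~t) is unit, so t = 0.
That conflicts with the unit clause (t).
So every satisfying assignment has q = True.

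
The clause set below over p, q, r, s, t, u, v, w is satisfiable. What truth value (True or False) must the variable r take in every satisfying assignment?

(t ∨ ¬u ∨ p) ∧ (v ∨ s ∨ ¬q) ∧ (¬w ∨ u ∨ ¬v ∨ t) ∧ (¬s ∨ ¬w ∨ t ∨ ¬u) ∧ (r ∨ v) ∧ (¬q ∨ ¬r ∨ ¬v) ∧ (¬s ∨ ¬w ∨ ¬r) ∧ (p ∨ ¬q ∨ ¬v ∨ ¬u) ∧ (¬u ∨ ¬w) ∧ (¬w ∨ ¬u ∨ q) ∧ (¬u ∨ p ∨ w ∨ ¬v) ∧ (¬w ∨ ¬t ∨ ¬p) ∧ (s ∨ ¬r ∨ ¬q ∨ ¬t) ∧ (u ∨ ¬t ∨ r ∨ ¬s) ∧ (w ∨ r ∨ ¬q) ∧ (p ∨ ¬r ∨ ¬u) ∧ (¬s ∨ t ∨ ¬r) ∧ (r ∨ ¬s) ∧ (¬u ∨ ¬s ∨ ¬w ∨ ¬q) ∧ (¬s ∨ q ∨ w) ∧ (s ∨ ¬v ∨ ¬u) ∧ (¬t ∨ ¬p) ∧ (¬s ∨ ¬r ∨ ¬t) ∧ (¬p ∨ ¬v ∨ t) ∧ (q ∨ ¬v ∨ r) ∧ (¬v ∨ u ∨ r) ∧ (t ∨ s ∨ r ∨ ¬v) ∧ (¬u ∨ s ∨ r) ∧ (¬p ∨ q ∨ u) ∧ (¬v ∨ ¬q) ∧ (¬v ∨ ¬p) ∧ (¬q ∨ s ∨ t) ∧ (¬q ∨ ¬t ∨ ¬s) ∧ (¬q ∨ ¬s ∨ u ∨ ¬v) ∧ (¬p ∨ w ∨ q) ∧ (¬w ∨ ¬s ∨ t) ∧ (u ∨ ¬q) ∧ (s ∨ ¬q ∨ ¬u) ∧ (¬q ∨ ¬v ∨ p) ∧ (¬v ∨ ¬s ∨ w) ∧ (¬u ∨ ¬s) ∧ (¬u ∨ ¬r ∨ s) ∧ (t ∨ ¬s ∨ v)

Suppose r = False.
(v) alone gives v = True.
(¬s) alone gives s = False.
(¬u) alone gives u = False.
But (u) is also a unit clause — contradiction.
So every satisfying assignment has r = True.

True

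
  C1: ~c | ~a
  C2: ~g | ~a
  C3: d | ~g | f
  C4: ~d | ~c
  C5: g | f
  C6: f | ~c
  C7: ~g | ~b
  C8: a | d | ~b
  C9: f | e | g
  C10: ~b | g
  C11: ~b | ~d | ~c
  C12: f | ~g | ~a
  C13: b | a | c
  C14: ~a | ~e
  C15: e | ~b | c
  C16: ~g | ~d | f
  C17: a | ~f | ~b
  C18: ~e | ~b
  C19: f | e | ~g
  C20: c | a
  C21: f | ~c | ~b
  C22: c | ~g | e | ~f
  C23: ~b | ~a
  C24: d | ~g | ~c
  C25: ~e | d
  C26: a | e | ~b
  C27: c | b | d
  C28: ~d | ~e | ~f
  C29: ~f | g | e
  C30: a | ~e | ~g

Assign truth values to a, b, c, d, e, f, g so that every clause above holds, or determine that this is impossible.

Branch on c: set c = 0.
From the singleton clause (a), a = 1.
From the singleton clause (~g), g = 0.
From the singleton clause (f), f = 1.
From the singleton clause (~b), b = 0.
From the singleton clause (~e), e = 0.
But (e) is also a unit clause — contradiction.
Undo c and try c = 1.
From the singleton clause (~a), a = 0.
From the singleton clause (~d), d = 0.
From the singleton clause (f), f = 1.
From the singleton clause (~b), b = 0.
From the singleton clause (~g), g = 0.
From the singleton clause (~e), e = 0.
But (e) is also a unit clause — contradiction.
Either choice for c ends in contradiction.

UNSATISFIABLE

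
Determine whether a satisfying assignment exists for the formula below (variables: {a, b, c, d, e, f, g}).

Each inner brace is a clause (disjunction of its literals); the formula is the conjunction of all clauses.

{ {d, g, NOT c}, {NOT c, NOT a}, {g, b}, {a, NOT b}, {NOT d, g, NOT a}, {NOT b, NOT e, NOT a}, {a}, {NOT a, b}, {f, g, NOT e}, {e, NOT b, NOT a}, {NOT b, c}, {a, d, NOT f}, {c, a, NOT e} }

The clause (a) is unit, so a = true.
The clause (NOT c) is unit, so c = false.
The clause (b) is unit, so b = true.
But (NOT b) is also a unit clause — contradiction.
No assignment satisfies every clause.

No, unsatisfiable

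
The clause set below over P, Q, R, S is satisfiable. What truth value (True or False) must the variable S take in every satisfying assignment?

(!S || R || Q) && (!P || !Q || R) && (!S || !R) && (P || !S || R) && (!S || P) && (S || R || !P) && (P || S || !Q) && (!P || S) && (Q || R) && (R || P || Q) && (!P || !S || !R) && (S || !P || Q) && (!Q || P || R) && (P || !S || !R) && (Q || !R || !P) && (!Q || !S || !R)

False

Suppose S = true.
Unit clause (!R) forces R = false.
Unit clause (Q) forces Q = true.
Unit clause (!P) forces P = false.
But (P) is also a unit clause — contradiction.
So every satisfying assignment has S = False.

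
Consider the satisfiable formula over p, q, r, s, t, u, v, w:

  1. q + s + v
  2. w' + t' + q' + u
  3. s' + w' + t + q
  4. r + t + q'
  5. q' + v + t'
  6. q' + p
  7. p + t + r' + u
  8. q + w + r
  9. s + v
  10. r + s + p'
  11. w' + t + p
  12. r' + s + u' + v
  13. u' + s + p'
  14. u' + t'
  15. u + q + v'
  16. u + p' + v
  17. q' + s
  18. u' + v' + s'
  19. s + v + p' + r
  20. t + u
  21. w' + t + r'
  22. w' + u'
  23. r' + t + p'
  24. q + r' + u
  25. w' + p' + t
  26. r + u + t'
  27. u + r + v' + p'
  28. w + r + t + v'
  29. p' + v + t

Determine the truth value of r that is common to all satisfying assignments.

Suppose r = 0.
Try t = 1.
(u') alone gives u = 0.
But (u) is also a unit clause — contradiction.
That branch fails; take t = 0 instead.
(q') alone gives q = 0.
(w) alone gives w = 1.
(s') alone gives s = 0.
(v) alone gives v = 1.
(p') alone gives p = 0.
But (p) is also a unit clause — contradiction.
Both values of t lead to a conflict.
So every satisfying assignment has r = True.

True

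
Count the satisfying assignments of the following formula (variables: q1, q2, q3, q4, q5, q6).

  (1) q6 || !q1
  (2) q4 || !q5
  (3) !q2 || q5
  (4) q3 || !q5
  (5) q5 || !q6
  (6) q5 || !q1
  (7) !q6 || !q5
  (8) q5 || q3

4

There are 2^6 = 64 truth assignments over (q1, q2, q3, q4, q5, q6).
Split on q2. With q2 = true, the clauses containing q2 are satisfied and !q2 drops from the rest; 1 of the 2^5 = 32 assignments to the other variables satisfy what remains.
With q2 = false, by the same count on the reduced clause set, 3 assignments work.
(One model: q1=F, q2=F, q3=T, q4=F, q5=F, q6=F.)
Total: 1 + 3 = 4.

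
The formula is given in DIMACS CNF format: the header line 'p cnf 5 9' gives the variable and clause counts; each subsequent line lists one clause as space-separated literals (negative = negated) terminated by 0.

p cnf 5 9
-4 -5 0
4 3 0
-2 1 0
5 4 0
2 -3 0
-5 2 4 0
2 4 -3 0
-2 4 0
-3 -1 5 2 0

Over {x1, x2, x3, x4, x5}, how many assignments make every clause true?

4

There are 2^5 = 32 truth assignments over (x1, x2, x3, x4, x5).
Split on x4. With x4 = True, the clauses containing x4 are satisfied and ¬x4 drops from the rest; 4 of the 2^4 = 16 assignments to the other variables satisfy what remains.
With x4 = False, by the same count on the reduced clause set, 0 assignments work.
(One model: x1=F, x2=F, x3=F, x4=T, x5=F.)
Total: 4 + 0 = 4.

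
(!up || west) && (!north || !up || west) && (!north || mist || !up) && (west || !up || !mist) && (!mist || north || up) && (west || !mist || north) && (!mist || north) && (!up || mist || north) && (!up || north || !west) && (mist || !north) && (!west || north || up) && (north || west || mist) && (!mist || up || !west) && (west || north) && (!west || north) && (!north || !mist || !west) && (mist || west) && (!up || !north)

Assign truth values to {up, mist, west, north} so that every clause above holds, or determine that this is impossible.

Branch on up: set up = false.
Branch on mist: set mist = true.
(north) alone gives north = true.
(!west) alone gives west = false.
Every clause now holds.

up=false, mist=true, west=false, north=true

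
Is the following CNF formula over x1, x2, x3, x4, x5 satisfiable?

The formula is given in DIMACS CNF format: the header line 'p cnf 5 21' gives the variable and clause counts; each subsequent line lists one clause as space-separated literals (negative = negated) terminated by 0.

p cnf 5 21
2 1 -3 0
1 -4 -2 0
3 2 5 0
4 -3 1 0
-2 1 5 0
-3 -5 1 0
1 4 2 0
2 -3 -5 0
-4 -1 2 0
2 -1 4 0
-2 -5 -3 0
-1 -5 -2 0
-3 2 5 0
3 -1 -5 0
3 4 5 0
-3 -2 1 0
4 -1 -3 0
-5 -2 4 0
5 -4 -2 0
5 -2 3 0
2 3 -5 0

No, unsatisfiable

Case x2 = True:
Case x1 = True:
Unit clause (¬x5) forces x5 = False.
Unit clause (¬x4) forces x4 = False.
Unit clause (x3) forces x3 = True.
Now (¬x3) is unsatisfied and unit — conflict.
That branch fails; take x1 = False instead.
Unit clause (¬x4) forces x4 = False.
Unit clause (¬x3) forces x3 = False.
Unit clause (x5) forces x5 = True.
Now (¬x5) is unsatisfied and unit — conflict.
Neither x1 = True nor x1 = False works.
That branch fails; take x2 = False instead.
Case x1 = True:
Unit clause (¬x4) forces x4 = False.
Now (x4) is unsatisfied and unit — conflict.
That branch fails; take x1 = False instead.
Unit clause (¬x3) forces x3 = False.
Unit clause (x5) forces x5 = True.
Now (¬x5) is unsatisfied and unit — conflict.
Neither x1 = True nor x1 = False works.
Neither x2 = True nor x2 = False works.
No assignment satisfies every clause.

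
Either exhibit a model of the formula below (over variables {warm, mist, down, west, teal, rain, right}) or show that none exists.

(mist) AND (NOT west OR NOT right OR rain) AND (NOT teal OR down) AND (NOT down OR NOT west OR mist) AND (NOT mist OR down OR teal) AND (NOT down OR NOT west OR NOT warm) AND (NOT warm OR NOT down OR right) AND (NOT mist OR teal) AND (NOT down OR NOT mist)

(mist) alone gives mist = true.
(teal) alone gives teal = true.
(down) alone gives down = true.
That conflicts with the unit clause (NOT down).

UNSATISFIABLE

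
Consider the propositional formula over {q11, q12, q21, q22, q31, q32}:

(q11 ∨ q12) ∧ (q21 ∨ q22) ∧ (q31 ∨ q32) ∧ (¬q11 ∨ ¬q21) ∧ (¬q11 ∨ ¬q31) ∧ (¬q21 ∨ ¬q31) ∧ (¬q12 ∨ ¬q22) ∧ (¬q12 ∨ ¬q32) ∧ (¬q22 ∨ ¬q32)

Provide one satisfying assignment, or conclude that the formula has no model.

UNSATISFIABLE

Case q11 = True:
(¬q21) alone gives q21 = False.
(q22) alone gives q22 = True.
(¬q31) alone gives q31 = False.
(q32) alone gives q32 = True.
That conflicts with the unit clause (¬q32).
So q11 must be the other value — set q11 = False.
(q12) alone gives q12 = True.
(¬q22) alone gives q22 = False.
(q21) alone gives q21 = True.
(¬q31) alone gives q31 = False.
(q32) alone gives q32 = True.
That conflicts with the unit clause (¬q32).
Both values of q11 lead to a conflict.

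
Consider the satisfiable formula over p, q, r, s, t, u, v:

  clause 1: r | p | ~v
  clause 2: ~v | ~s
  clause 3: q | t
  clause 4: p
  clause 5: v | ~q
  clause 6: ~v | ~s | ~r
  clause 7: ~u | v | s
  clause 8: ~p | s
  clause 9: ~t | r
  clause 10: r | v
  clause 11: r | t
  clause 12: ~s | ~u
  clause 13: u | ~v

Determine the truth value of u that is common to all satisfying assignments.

False

Suppose u = 1.
The clause (p) is unit, so p = 1.
The clause (s) is unit, so s = 1.
But (~s) is also a unit clause — contradiction.
So every satisfying assignment has u = False.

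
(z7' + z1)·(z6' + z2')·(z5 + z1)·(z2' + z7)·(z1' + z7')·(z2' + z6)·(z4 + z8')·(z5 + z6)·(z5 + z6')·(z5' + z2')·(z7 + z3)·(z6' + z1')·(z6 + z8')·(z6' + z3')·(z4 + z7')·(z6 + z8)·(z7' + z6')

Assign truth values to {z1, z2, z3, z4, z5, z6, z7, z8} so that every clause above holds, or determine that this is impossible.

Suppose z7 = 0.
(z2') alone gives z2 = 0.
(z3) alone gives z3 = 1.
(z6') alone gives z6 = 0.
(z5) alone gives z5 = 1.
(z8') alone gives z8 = 0.
Now (z8) is unsatisfied and unit — conflict.
So z7 must be the other value — set z7 = 1.
(z1) alone gives z1 = 1.
Now (z1') is unsatisfied and unit — conflict.
Either choice for z7 ends in contradiction.

UNSATISFIABLE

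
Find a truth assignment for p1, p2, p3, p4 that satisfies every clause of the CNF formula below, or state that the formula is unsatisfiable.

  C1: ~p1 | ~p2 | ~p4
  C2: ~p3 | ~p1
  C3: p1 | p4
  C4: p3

The clause (p3) is unit, so p3 = 1.
The clause (~p1) is unit, so p1 = 0.
The clause (p4) is unit, so p4 = 1.
All clauses hold; p2 can take either value.

p1: 0, p2: 1, p3: 1, p4: 1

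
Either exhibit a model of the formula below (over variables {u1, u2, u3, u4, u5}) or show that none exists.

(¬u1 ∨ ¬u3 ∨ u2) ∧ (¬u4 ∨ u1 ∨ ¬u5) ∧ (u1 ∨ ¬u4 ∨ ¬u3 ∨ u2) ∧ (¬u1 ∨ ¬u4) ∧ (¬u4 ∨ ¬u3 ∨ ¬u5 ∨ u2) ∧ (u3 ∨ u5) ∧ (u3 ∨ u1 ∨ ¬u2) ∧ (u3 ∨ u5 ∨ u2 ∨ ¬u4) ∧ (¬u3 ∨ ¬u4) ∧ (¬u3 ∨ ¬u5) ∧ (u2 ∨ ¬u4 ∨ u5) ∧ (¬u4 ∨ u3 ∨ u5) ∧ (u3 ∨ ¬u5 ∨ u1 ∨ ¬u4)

u1=False,  u2=True,  u3=True,  u4=False,  u5=False

Suppose u1 = False.
Suppose u4 = False.
Suppose u3 = True.
From the singleton clause (¬u5), u5 = False.
All clauses hold; u2 can take either value.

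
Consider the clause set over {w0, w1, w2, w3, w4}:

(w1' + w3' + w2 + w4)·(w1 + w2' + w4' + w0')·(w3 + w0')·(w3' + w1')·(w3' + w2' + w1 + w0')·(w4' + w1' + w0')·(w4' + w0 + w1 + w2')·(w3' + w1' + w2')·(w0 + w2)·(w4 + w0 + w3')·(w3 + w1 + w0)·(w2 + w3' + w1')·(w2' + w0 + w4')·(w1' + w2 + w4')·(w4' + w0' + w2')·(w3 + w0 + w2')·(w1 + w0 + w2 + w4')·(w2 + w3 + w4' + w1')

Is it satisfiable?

Satisfiable

Case w3 = 1:
(w1') alone gives w1 = 0.
Case w2 = 0:
(w0) alone gives w0 = 1.
Every clause is now satisfied; w4 is unconstrained.
A satisfying assignment: w0=1; w1=0; w2=0; w3=1; w4=0.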